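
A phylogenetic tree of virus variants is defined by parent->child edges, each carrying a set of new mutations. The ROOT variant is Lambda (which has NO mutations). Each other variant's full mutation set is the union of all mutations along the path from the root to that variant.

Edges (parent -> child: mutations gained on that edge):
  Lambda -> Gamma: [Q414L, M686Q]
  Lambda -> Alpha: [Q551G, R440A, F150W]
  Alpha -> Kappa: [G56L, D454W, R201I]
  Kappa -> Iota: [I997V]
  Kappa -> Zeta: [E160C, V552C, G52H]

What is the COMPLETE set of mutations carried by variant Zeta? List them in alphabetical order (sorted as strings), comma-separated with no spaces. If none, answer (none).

Answer: D454W,E160C,F150W,G52H,G56L,Q551G,R201I,R440A,V552C

Derivation:
At Lambda: gained [] -> total []
At Alpha: gained ['Q551G', 'R440A', 'F150W'] -> total ['F150W', 'Q551G', 'R440A']
At Kappa: gained ['G56L', 'D454W', 'R201I'] -> total ['D454W', 'F150W', 'G56L', 'Q551G', 'R201I', 'R440A']
At Zeta: gained ['E160C', 'V552C', 'G52H'] -> total ['D454W', 'E160C', 'F150W', 'G52H', 'G56L', 'Q551G', 'R201I', 'R440A', 'V552C']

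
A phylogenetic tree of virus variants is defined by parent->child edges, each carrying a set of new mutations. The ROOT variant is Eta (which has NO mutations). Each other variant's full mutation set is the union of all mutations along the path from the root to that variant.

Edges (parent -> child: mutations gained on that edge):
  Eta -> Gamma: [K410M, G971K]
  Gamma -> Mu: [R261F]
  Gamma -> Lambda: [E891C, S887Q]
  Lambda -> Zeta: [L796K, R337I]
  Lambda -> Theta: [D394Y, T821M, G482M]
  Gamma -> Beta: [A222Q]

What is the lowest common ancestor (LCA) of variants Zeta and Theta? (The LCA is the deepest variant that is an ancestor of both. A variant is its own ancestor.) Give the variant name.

Path from root to Zeta: Eta -> Gamma -> Lambda -> Zeta
  ancestors of Zeta: {Eta, Gamma, Lambda, Zeta}
Path from root to Theta: Eta -> Gamma -> Lambda -> Theta
  ancestors of Theta: {Eta, Gamma, Lambda, Theta}
Common ancestors: {Eta, Gamma, Lambda}
Walk up from Theta: Theta (not in ancestors of Zeta), Lambda (in ancestors of Zeta), Gamma (in ancestors of Zeta), Eta (in ancestors of Zeta)
Deepest common ancestor (LCA) = Lambda

Answer: Lambda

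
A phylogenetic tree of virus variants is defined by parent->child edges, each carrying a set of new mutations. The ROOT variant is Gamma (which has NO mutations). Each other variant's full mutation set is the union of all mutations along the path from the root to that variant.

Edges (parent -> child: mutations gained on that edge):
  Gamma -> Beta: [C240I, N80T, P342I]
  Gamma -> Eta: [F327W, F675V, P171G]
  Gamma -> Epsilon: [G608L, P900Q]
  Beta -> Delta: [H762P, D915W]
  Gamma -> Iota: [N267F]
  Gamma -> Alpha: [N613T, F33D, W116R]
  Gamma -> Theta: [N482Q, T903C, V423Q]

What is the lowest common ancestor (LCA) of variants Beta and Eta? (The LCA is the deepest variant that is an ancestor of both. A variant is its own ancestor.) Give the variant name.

Answer: Gamma

Derivation:
Path from root to Beta: Gamma -> Beta
  ancestors of Beta: {Gamma, Beta}
Path from root to Eta: Gamma -> Eta
  ancestors of Eta: {Gamma, Eta}
Common ancestors: {Gamma}
Walk up from Eta: Eta (not in ancestors of Beta), Gamma (in ancestors of Beta)
Deepest common ancestor (LCA) = Gamma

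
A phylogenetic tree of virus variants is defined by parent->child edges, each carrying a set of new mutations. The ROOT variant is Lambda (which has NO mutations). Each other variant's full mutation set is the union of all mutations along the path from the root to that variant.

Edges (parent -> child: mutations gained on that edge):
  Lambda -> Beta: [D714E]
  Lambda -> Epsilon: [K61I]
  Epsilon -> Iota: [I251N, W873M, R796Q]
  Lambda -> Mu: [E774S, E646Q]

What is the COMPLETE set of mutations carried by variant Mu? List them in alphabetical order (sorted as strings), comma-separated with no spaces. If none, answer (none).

At Lambda: gained [] -> total []
At Mu: gained ['E774S', 'E646Q'] -> total ['E646Q', 'E774S']

Answer: E646Q,E774S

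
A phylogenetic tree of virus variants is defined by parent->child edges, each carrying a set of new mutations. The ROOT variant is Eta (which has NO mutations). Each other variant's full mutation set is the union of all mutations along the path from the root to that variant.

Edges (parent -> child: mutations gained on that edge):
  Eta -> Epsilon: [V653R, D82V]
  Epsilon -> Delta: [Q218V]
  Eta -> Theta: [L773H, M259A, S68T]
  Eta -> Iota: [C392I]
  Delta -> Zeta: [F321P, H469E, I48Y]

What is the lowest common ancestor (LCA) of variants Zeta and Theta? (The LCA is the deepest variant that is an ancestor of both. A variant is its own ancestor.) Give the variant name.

Path from root to Zeta: Eta -> Epsilon -> Delta -> Zeta
  ancestors of Zeta: {Eta, Epsilon, Delta, Zeta}
Path from root to Theta: Eta -> Theta
  ancestors of Theta: {Eta, Theta}
Common ancestors: {Eta}
Walk up from Theta: Theta (not in ancestors of Zeta), Eta (in ancestors of Zeta)
Deepest common ancestor (LCA) = Eta

Answer: Eta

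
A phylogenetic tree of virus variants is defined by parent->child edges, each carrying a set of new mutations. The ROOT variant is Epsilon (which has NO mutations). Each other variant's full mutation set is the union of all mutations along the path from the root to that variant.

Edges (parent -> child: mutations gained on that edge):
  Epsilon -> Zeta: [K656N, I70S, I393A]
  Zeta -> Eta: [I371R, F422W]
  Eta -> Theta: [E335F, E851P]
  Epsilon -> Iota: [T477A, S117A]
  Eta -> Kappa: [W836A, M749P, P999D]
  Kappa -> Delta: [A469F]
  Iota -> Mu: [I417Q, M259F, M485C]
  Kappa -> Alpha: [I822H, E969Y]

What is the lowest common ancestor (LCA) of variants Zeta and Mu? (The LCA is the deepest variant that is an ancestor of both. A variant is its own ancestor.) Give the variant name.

Path from root to Zeta: Epsilon -> Zeta
  ancestors of Zeta: {Epsilon, Zeta}
Path from root to Mu: Epsilon -> Iota -> Mu
  ancestors of Mu: {Epsilon, Iota, Mu}
Common ancestors: {Epsilon}
Walk up from Mu: Mu (not in ancestors of Zeta), Iota (not in ancestors of Zeta), Epsilon (in ancestors of Zeta)
Deepest common ancestor (LCA) = Epsilon

Answer: Epsilon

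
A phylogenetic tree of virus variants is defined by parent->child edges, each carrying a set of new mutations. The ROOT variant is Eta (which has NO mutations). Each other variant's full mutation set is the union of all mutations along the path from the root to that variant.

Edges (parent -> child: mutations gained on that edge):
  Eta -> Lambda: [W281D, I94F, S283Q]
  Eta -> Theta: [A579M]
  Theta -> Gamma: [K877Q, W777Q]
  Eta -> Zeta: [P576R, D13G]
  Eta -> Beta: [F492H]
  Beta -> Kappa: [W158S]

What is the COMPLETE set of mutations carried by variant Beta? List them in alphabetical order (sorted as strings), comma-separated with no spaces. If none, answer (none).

Answer: F492H

Derivation:
At Eta: gained [] -> total []
At Beta: gained ['F492H'] -> total ['F492H']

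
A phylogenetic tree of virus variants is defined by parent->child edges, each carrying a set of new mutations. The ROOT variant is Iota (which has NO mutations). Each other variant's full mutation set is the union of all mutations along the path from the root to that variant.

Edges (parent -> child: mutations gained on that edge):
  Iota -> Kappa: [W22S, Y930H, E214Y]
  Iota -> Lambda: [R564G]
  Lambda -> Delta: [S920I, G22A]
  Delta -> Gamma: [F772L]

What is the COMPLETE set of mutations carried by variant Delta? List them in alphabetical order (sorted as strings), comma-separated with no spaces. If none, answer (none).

Answer: G22A,R564G,S920I

Derivation:
At Iota: gained [] -> total []
At Lambda: gained ['R564G'] -> total ['R564G']
At Delta: gained ['S920I', 'G22A'] -> total ['G22A', 'R564G', 'S920I']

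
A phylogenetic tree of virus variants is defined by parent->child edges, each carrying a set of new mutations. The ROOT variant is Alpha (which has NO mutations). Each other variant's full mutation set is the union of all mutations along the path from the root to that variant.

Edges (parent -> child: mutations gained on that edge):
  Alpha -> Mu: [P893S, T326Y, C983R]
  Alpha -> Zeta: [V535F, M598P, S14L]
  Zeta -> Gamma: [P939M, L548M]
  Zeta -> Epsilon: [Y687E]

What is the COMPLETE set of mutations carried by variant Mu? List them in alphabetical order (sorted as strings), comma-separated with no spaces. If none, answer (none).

Answer: C983R,P893S,T326Y

Derivation:
At Alpha: gained [] -> total []
At Mu: gained ['P893S', 'T326Y', 'C983R'] -> total ['C983R', 'P893S', 'T326Y']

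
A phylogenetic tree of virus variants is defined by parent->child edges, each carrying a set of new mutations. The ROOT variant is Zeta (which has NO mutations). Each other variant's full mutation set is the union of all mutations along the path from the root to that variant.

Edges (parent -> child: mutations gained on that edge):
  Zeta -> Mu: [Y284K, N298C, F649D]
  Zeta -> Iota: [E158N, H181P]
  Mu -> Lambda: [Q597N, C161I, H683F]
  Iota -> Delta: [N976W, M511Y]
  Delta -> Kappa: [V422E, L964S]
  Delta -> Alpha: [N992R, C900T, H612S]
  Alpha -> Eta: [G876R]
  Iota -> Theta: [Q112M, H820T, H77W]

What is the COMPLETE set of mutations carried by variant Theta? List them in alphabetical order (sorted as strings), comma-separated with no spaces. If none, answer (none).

At Zeta: gained [] -> total []
At Iota: gained ['E158N', 'H181P'] -> total ['E158N', 'H181P']
At Theta: gained ['Q112M', 'H820T', 'H77W'] -> total ['E158N', 'H181P', 'H77W', 'H820T', 'Q112M']

Answer: E158N,H181P,H77W,H820T,Q112M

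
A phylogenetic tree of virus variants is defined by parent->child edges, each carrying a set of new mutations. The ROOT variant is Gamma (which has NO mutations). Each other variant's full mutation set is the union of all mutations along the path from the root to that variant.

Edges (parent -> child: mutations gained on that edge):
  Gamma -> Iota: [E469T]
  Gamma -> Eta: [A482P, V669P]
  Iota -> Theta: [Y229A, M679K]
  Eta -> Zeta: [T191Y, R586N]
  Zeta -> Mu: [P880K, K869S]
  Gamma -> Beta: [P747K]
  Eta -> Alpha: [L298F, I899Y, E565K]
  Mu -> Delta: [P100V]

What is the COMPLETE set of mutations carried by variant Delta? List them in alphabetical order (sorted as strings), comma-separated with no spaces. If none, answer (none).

At Gamma: gained [] -> total []
At Eta: gained ['A482P', 'V669P'] -> total ['A482P', 'V669P']
At Zeta: gained ['T191Y', 'R586N'] -> total ['A482P', 'R586N', 'T191Y', 'V669P']
At Mu: gained ['P880K', 'K869S'] -> total ['A482P', 'K869S', 'P880K', 'R586N', 'T191Y', 'V669P']
At Delta: gained ['P100V'] -> total ['A482P', 'K869S', 'P100V', 'P880K', 'R586N', 'T191Y', 'V669P']

Answer: A482P,K869S,P100V,P880K,R586N,T191Y,V669P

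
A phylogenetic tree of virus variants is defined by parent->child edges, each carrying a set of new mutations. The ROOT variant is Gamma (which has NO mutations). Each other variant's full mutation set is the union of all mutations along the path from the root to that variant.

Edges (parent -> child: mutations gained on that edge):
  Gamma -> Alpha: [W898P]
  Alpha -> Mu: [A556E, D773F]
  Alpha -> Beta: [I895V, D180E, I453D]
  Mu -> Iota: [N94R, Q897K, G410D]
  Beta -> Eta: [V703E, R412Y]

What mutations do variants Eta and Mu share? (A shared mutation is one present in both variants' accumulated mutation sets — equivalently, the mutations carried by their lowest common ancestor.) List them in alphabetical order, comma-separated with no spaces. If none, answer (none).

Answer: W898P

Derivation:
Accumulating mutations along path to Eta:
  At Gamma: gained [] -> total []
  At Alpha: gained ['W898P'] -> total ['W898P']
  At Beta: gained ['I895V', 'D180E', 'I453D'] -> total ['D180E', 'I453D', 'I895V', 'W898P']
  At Eta: gained ['V703E', 'R412Y'] -> total ['D180E', 'I453D', 'I895V', 'R412Y', 'V703E', 'W898P']
Mutations(Eta) = ['D180E', 'I453D', 'I895V', 'R412Y', 'V703E', 'W898P']
Accumulating mutations along path to Mu:
  At Gamma: gained [] -> total []
  At Alpha: gained ['W898P'] -> total ['W898P']
  At Mu: gained ['A556E', 'D773F'] -> total ['A556E', 'D773F', 'W898P']
Mutations(Mu) = ['A556E', 'D773F', 'W898P']
Intersection: ['D180E', 'I453D', 'I895V', 'R412Y', 'V703E', 'W898P'] ∩ ['A556E', 'D773F', 'W898P'] = ['W898P']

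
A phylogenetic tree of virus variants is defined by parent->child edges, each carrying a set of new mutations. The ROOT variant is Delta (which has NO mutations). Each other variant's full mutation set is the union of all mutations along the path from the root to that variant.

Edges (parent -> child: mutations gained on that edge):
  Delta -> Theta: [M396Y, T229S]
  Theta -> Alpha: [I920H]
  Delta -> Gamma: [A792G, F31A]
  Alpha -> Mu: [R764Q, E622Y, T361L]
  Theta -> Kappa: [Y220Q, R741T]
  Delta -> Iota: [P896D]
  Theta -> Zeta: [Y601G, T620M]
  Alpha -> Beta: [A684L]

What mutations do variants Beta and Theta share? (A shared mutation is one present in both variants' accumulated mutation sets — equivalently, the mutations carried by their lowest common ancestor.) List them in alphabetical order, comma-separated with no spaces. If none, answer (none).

Answer: M396Y,T229S

Derivation:
Accumulating mutations along path to Beta:
  At Delta: gained [] -> total []
  At Theta: gained ['M396Y', 'T229S'] -> total ['M396Y', 'T229S']
  At Alpha: gained ['I920H'] -> total ['I920H', 'M396Y', 'T229S']
  At Beta: gained ['A684L'] -> total ['A684L', 'I920H', 'M396Y', 'T229S']
Mutations(Beta) = ['A684L', 'I920H', 'M396Y', 'T229S']
Accumulating mutations along path to Theta:
  At Delta: gained [] -> total []
  At Theta: gained ['M396Y', 'T229S'] -> total ['M396Y', 'T229S']
Mutations(Theta) = ['M396Y', 'T229S']
Intersection: ['A684L', 'I920H', 'M396Y', 'T229S'] ∩ ['M396Y', 'T229S'] = ['M396Y', 'T229S']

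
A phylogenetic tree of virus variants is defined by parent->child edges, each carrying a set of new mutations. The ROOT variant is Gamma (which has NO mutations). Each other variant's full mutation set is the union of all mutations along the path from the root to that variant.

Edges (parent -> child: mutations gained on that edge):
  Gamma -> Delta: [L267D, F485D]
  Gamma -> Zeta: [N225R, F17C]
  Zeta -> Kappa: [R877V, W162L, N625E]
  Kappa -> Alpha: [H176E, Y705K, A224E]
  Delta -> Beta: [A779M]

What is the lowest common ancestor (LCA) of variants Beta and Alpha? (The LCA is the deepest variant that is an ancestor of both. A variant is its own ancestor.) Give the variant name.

Answer: Gamma

Derivation:
Path from root to Beta: Gamma -> Delta -> Beta
  ancestors of Beta: {Gamma, Delta, Beta}
Path from root to Alpha: Gamma -> Zeta -> Kappa -> Alpha
  ancestors of Alpha: {Gamma, Zeta, Kappa, Alpha}
Common ancestors: {Gamma}
Walk up from Alpha: Alpha (not in ancestors of Beta), Kappa (not in ancestors of Beta), Zeta (not in ancestors of Beta), Gamma (in ancestors of Beta)
Deepest common ancestor (LCA) = Gamma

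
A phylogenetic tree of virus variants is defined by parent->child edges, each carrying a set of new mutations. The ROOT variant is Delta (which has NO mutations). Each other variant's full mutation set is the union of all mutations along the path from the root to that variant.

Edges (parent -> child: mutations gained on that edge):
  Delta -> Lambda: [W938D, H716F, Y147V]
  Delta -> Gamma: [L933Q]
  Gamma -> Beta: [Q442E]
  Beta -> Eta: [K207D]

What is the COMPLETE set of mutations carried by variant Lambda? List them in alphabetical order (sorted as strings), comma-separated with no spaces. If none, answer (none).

Answer: H716F,W938D,Y147V

Derivation:
At Delta: gained [] -> total []
At Lambda: gained ['W938D', 'H716F', 'Y147V'] -> total ['H716F', 'W938D', 'Y147V']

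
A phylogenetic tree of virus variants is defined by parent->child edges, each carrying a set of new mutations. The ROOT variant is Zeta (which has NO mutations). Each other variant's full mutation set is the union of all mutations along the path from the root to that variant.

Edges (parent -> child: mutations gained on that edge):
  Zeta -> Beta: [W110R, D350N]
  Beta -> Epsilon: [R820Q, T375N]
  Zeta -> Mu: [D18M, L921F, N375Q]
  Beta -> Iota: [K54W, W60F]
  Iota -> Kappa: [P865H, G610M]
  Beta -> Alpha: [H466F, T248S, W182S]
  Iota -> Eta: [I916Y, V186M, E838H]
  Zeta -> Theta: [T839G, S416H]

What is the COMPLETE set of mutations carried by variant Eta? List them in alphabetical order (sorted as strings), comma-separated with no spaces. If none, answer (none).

Answer: D350N,E838H,I916Y,K54W,V186M,W110R,W60F

Derivation:
At Zeta: gained [] -> total []
At Beta: gained ['W110R', 'D350N'] -> total ['D350N', 'W110R']
At Iota: gained ['K54W', 'W60F'] -> total ['D350N', 'K54W', 'W110R', 'W60F']
At Eta: gained ['I916Y', 'V186M', 'E838H'] -> total ['D350N', 'E838H', 'I916Y', 'K54W', 'V186M', 'W110R', 'W60F']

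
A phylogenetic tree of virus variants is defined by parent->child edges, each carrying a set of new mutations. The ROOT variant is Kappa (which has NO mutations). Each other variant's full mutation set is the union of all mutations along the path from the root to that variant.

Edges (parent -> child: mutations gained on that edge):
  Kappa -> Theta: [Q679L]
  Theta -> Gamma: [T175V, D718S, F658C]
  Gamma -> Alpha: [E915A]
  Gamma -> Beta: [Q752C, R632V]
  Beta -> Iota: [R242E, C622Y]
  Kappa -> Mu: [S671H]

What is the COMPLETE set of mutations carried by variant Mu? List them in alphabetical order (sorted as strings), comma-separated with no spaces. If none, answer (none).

Answer: S671H

Derivation:
At Kappa: gained [] -> total []
At Mu: gained ['S671H'] -> total ['S671H']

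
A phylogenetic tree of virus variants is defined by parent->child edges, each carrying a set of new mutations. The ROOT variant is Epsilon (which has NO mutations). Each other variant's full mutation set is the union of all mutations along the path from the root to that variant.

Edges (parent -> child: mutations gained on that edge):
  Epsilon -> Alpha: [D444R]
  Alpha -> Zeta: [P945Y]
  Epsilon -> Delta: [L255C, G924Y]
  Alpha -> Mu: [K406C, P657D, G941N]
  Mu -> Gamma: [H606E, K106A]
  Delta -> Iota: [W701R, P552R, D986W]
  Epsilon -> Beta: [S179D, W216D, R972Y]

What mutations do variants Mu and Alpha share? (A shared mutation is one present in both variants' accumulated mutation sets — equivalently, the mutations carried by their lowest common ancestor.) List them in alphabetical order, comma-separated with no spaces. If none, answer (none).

Accumulating mutations along path to Mu:
  At Epsilon: gained [] -> total []
  At Alpha: gained ['D444R'] -> total ['D444R']
  At Mu: gained ['K406C', 'P657D', 'G941N'] -> total ['D444R', 'G941N', 'K406C', 'P657D']
Mutations(Mu) = ['D444R', 'G941N', 'K406C', 'P657D']
Accumulating mutations along path to Alpha:
  At Epsilon: gained [] -> total []
  At Alpha: gained ['D444R'] -> total ['D444R']
Mutations(Alpha) = ['D444R']
Intersection: ['D444R', 'G941N', 'K406C', 'P657D'] ∩ ['D444R'] = ['D444R']

Answer: D444R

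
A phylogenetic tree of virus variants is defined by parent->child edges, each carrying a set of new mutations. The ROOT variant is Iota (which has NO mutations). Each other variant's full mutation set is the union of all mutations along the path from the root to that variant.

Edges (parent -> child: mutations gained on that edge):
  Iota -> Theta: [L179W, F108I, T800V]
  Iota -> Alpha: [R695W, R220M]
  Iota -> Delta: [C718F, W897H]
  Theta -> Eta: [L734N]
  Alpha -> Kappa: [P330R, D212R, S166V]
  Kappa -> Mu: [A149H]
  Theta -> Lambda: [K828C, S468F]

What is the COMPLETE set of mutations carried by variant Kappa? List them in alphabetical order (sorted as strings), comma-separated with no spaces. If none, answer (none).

Answer: D212R,P330R,R220M,R695W,S166V

Derivation:
At Iota: gained [] -> total []
At Alpha: gained ['R695W', 'R220M'] -> total ['R220M', 'R695W']
At Kappa: gained ['P330R', 'D212R', 'S166V'] -> total ['D212R', 'P330R', 'R220M', 'R695W', 'S166V']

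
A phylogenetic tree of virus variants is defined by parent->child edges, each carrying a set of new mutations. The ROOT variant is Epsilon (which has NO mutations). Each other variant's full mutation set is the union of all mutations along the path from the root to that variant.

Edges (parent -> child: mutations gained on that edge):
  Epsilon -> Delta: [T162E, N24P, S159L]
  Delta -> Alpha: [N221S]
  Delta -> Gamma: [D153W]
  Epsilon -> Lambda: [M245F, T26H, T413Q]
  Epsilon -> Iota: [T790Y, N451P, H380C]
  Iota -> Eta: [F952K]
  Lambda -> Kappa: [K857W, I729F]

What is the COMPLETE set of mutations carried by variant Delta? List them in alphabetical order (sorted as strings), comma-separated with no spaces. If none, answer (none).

Answer: N24P,S159L,T162E

Derivation:
At Epsilon: gained [] -> total []
At Delta: gained ['T162E', 'N24P', 'S159L'] -> total ['N24P', 'S159L', 'T162E']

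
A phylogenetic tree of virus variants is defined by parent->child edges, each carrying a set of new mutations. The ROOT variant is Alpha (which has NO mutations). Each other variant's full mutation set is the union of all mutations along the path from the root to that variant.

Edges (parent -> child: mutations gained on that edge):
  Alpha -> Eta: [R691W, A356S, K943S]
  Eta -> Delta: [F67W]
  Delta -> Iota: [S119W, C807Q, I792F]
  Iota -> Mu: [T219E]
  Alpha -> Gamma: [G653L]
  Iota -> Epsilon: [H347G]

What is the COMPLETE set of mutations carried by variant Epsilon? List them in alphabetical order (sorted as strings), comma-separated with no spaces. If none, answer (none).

Answer: A356S,C807Q,F67W,H347G,I792F,K943S,R691W,S119W

Derivation:
At Alpha: gained [] -> total []
At Eta: gained ['R691W', 'A356S', 'K943S'] -> total ['A356S', 'K943S', 'R691W']
At Delta: gained ['F67W'] -> total ['A356S', 'F67W', 'K943S', 'R691W']
At Iota: gained ['S119W', 'C807Q', 'I792F'] -> total ['A356S', 'C807Q', 'F67W', 'I792F', 'K943S', 'R691W', 'S119W']
At Epsilon: gained ['H347G'] -> total ['A356S', 'C807Q', 'F67W', 'H347G', 'I792F', 'K943S', 'R691W', 'S119W']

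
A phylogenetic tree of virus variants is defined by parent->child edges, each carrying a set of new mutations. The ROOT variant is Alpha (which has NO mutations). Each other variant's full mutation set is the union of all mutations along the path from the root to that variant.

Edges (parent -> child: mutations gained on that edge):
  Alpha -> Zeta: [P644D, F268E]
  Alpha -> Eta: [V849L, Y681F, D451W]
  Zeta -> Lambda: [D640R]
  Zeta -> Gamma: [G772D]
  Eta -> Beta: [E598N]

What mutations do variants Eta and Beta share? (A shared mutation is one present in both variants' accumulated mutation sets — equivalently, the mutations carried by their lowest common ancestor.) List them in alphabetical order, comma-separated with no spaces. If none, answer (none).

Answer: D451W,V849L,Y681F

Derivation:
Accumulating mutations along path to Eta:
  At Alpha: gained [] -> total []
  At Eta: gained ['V849L', 'Y681F', 'D451W'] -> total ['D451W', 'V849L', 'Y681F']
Mutations(Eta) = ['D451W', 'V849L', 'Y681F']
Accumulating mutations along path to Beta:
  At Alpha: gained [] -> total []
  At Eta: gained ['V849L', 'Y681F', 'D451W'] -> total ['D451W', 'V849L', 'Y681F']
  At Beta: gained ['E598N'] -> total ['D451W', 'E598N', 'V849L', 'Y681F']
Mutations(Beta) = ['D451W', 'E598N', 'V849L', 'Y681F']
Intersection: ['D451W', 'V849L', 'Y681F'] ∩ ['D451W', 'E598N', 'V849L', 'Y681F'] = ['D451W', 'V849L', 'Y681F']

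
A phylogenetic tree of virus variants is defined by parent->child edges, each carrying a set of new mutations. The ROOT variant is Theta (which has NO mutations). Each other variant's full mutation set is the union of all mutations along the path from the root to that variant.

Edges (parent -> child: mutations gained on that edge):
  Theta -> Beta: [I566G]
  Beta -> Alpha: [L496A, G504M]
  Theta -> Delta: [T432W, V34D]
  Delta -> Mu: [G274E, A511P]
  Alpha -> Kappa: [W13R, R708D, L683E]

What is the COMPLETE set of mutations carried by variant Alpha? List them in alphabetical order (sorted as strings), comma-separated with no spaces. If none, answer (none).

At Theta: gained [] -> total []
At Beta: gained ['I566G'] -> total ['I566G']
At Alpha: gained ['L496A', 'G504M'] -> total ['G504M', 'I566G', 'L496A']

Answer: G504M,I566G,L496A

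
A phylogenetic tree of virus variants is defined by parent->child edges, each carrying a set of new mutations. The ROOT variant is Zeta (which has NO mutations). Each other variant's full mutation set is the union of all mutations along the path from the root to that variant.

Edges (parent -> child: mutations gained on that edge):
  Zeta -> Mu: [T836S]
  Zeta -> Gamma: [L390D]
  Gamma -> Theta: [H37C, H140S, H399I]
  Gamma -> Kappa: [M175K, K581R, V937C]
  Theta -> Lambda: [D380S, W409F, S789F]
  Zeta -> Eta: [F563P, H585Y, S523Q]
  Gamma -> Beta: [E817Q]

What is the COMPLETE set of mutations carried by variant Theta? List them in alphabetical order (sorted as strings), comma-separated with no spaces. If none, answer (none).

Answer: H140S,H37C,H399I,L390D

Derivation:
At Zeta: gained [] -> total []
At Gamma: gained ['L390D'] -> total ['L390D']
At Theta: gained ['H37C', 'H140S', 'H399I'] -> total ['H140S', 'H37C', 'H399I', 'L390D']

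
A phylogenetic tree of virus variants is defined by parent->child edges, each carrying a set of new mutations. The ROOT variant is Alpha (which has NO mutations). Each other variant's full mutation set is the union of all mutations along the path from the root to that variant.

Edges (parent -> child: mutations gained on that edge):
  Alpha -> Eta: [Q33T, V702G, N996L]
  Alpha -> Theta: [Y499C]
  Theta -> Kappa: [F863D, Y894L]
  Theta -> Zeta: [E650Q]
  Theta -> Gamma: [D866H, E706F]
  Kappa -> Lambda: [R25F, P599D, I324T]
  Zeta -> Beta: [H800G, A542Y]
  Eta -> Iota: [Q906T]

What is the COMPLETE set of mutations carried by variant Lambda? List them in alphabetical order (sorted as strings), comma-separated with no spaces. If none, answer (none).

At Alpha: gained [] -> total []
At Theta: gained ['Y499C'] -> total ['Y499C']
At Kappa: gained ['F863D', 'Y894L'] -> total ['F863D', 'Y499C', 'Y894L']
At Lambda: gained ['R25F', 'P599D', 'I324T'] -> total ['F863D', 'I324T', 'P599D', 'R25F', 'Y499C', 'Y894L']

Answer: F863D,I324T,P599D,R25F,Y499C,Y894L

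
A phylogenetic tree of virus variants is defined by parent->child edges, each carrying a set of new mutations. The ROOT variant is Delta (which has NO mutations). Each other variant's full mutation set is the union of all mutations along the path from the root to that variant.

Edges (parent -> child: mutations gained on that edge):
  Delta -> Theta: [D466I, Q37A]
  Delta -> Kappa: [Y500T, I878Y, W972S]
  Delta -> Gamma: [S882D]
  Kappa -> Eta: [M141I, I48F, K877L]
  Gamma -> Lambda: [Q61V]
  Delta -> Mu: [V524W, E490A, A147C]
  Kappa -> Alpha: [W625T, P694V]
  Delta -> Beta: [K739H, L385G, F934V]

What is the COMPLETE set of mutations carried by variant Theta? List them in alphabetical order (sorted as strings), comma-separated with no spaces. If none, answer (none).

At Delta: gained [] -> total []
At Theta: gained ['D466I', 'Q37A'] -> total ['D466I', 'Q37A']

Answer: D466I,Q37A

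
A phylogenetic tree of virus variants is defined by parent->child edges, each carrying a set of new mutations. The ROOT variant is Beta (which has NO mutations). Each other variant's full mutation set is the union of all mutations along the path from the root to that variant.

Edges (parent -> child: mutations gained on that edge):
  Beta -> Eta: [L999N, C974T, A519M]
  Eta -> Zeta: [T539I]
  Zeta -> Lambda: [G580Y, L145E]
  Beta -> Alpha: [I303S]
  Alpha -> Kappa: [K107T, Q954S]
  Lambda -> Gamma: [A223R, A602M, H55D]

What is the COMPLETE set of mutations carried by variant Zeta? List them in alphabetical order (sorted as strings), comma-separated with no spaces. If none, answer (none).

At Beta: gained [] -> total []
At Eta: gained ['L999N', 'C974T', 'A519M'] -> total ['A519M', 'C974T', 'L999N']
At Zeta: gained ['T539I'] -> total ['A519M', 'C974T', 'L999N', 'T539I']

Answer: A519M,C974T,L999N,T539I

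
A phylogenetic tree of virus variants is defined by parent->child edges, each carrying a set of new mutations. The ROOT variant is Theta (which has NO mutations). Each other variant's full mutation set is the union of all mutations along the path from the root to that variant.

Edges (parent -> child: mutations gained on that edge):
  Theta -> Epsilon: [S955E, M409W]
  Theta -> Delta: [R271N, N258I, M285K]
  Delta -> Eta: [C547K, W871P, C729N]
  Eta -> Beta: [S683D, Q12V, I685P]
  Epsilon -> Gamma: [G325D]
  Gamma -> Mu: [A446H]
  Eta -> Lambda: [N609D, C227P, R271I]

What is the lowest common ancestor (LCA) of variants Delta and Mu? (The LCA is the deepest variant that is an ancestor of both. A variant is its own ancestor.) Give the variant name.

Path from root to Delta: Theta -> Delta
  ancestors of Delta: {Theta, Delta}
Path from root to Mu: Theta -> Epsilon -> Gamma -> Mu
  ancestors of Mu: {Theta, Epsilon, Gamma, Mu}
Common ancestors: {Theta}
Walk up from Mu: Mu (not in ancestors of Delta), Gamma (not in ancestors of Delta), Epsilon (not in ancestors of Delta), Theta (in ancestors of Delta)
Deepest common ancestor (LCA) = Theta

Answer: Theta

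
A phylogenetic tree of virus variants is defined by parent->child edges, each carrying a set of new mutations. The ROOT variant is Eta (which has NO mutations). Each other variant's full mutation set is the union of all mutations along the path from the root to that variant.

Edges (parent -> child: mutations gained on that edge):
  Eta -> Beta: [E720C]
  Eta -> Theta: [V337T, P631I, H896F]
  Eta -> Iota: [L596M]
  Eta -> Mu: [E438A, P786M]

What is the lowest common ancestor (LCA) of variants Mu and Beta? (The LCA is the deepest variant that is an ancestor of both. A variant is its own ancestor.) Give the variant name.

Answer: Eta

Derivation:
Path from root to Mu: Eta -> Mu
  ancestors of Mu: {Eta, Mu}
Path from root to Beta: Eta -> Beta
  ancestors of Beta: {Eta, Beta}
Common ancestors: {Eta}
Walk up from Beta: Beta (not in ancestors of Mu), Eta (in ancestors of Mu)
Deepest common ancestor (LCA) = Eta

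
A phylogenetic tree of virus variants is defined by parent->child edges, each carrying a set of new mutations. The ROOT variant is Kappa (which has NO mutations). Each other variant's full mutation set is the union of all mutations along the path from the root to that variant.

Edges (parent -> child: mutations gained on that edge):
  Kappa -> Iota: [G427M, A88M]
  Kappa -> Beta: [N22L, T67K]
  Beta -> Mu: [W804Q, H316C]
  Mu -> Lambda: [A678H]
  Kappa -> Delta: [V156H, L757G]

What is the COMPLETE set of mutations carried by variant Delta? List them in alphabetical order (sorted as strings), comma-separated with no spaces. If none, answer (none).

At Kappa: gained [] -> total []
At Delta: gained ['V156H', 'L757G'] -> total ['L757G', 'V156H']

Answer: L757G,V156H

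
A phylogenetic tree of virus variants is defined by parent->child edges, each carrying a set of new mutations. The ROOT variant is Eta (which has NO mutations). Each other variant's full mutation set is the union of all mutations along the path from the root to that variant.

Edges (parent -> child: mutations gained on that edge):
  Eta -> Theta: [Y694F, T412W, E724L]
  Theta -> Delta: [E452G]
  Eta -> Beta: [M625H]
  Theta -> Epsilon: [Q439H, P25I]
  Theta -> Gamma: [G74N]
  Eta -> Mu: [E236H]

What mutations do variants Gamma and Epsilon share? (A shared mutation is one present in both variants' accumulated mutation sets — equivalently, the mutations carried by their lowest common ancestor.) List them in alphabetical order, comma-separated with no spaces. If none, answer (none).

Accumulating mutations along path to Gamma:
  At Eta: gained [] -> total []
  At Theta: gained ['Y694F', 'T412W', 'E724L'] -> total ['E724L', 'T412W', 'Y694F']
  At Gamma: gained ['G74N'] -> total ['E724L', 'G74N', 'T412W', 'Y694F']
Mutations(Gamma) = ['E724L', 'G74N', 'T412W', 'Y694F']
Accumulating mutations along path to Epsilon:
  At Eta: gained [] -> total []
  At Theta: gained ['Y694F', 'T412W', 'E724L'] -> total ['E724L', 'T412W', 'Y694F']
  At Epsilon: gained ['Q439H', 'P25I'] -> total ['E724L', 'P25I', 'Q439H', 'T412W', 'Y694F']
Mutations(Epsilon) = ['E724L', 'P25I', 'Q439H', 'T412W', 'Y694F']
Intersection: ['E724L', 'G74N', 'T412W', 'Y694F'] ∩ ['E724L', 'P25I', 'Q439H', 'T412W', 'Y694F'] = ['E724L', 'T412W', 'Y694F']

Answer: E724L,T412W,Y694F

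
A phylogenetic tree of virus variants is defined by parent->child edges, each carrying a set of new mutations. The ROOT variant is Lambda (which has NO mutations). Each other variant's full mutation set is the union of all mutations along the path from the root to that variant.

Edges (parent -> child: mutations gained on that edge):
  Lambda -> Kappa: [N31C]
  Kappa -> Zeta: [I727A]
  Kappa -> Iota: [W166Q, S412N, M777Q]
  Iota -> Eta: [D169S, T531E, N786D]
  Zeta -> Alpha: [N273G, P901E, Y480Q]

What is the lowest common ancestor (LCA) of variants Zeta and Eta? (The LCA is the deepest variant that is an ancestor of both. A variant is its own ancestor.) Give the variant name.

Path from root to Zeta: Lambda -> Kappa -> Zeta
  ancestors of Zeta: {Lambda, Kappa, Zeta}
Path from root to Eta: Lambda -> Kappa -> Iota -> Eta
  ancestors of Eta: {Lambda, Kappa, Iota, Eta}
Common ancestors: {Lambda, Kappa}
Walk up from Eta: Eta (not in ancestors of Zeta), Iota (not in ancestors of Zeta), Kappa (in ancestors of Zeta), Lambda (in ancestors of Zeta)
Deepest common ancestor (LCA) = Kappa

Answer: Kappa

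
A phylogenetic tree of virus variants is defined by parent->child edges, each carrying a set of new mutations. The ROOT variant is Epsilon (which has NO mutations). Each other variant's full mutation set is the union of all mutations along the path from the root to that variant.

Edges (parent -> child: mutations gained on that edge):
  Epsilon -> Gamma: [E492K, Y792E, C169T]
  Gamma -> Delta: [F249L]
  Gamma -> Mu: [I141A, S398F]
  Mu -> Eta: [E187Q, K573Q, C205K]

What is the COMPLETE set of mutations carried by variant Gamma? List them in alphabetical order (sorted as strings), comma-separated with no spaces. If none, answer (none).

Answer: C169T,E492K,Y792E

Derivation:
At Epsilon: gained [] -> total []
At Gamma: gained ['E492K', 'Y792E', 'C169T'] -> total ['C169T', 'E492K', 'Y792E']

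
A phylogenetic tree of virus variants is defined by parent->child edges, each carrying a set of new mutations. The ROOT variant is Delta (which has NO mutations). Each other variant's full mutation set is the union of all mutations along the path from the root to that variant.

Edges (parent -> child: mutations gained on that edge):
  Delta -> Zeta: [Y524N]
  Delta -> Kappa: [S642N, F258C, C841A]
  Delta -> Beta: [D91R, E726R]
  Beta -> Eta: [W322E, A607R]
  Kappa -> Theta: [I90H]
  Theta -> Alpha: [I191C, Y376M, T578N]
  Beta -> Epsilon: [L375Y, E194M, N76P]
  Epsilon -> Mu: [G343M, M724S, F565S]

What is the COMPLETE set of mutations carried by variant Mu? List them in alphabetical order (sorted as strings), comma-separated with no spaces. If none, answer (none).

At Delta: gained [] -> total []
At Beta: gained ['D91R', 'E726R'] -> total ['D91R', 'E726R']
At Epsilon: gained ['L375Y', 'E194M', 'N76P'] -> total ['D91R', 'E194M', 'E726R', 'L375Y', 'N76P']
At Mu: gained ['G343M', 'M724S', 'F565S'] -> total ['D91R', 'E194M', 'E726R', 'F565S', 'G343M', 'L375Y', 'M724S', 'N76P']

Answer: D91R,E194M,E726R,F565S,G343M,L375Y,M724S,N76P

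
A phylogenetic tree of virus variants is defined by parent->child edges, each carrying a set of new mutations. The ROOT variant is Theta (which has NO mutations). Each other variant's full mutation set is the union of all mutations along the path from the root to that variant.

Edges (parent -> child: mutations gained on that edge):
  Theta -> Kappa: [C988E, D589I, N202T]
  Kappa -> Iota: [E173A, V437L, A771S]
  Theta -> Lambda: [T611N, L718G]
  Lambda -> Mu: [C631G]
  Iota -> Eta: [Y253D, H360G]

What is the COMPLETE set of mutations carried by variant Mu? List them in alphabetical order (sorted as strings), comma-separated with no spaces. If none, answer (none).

Answer: C631G,L718G,T611N

Derivation:
At Theta: gained [] -> total []
At Lambda: gained ['T611N', 'L718G'] -> total ['L718G', 'T611N']
At Mu: gained ['C631G'] -> total ['C631G', 'L718G', 'T611N']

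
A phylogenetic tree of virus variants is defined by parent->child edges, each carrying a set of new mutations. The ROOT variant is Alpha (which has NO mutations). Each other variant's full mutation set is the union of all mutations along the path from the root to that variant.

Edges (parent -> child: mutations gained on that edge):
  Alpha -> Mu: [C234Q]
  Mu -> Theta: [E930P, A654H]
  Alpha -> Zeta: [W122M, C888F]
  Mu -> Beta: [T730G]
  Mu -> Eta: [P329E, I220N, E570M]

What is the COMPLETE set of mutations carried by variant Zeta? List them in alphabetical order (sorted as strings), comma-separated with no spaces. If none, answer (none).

Answer: C888F,W122M

Derivation:
At Alpha: gained [] -> total []
At Zeta: gained ['W122M', 'C888F'] -> total ['C888F', 'W122M']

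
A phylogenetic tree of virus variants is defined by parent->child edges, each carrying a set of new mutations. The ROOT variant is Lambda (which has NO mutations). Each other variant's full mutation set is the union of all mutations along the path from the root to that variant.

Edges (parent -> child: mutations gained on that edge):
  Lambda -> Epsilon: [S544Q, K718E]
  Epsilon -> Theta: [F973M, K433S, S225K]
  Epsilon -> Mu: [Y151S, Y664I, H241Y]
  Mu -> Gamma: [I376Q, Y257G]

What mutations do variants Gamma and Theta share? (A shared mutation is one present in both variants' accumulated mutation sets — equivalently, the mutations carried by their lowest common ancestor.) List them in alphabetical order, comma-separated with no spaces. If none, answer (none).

Answer: K718E,S544Q

Derivation:
Accumulating mutations along path to Gamma:
  At Lambda: gained [] -> total []
  At Epsilon: gained ['S544Q', 'K718E'] -> total ['K718E', 'S544Q']
  At Mu: gained ['Y151S', 'Y664I', 'H241Y'] -> total ['H241Y', 'K718E', 'S544Q', 'Y151S', 'Y664I']
  At Gamma: gained ['I376Q', 'Y257G'] -> total ['H241Y', 'I376Q', 'K718E', 'S544Q', 'Y151S', 'Y257G', 'Y664I']
Mutations(Gamma) = ['H241Y', 'I376Q', 'K718E', 'S544Q', 'Y151S', 'Y257G', 'Y664I']
Accumulating mutations along path to Theta:
  At Lambda: gained [] -> total []
  At Epsilon: gained ['S544Q', 'K718E'] -> total ['K718E', 'S544Q']
  At Theta: gained ['F973M', 'K433S', 'S225K'] -> total ['F973M', 'K433S', 'K718E', 'S225K', 'S544Q']
Mutations(Theta) = ['F973M', 'K433S', 'K718E', 'S225K', 'S544Q']
Intersection: ['H241Y', 'I376Q', 'K718E', 'S544Q', 'Y151S', 'Y257G', 'Y664I'] ∩ ['F973M', 'K433S', 'K718E', 'S225K', 'S544Q'] = ['K718E', 'S544Q']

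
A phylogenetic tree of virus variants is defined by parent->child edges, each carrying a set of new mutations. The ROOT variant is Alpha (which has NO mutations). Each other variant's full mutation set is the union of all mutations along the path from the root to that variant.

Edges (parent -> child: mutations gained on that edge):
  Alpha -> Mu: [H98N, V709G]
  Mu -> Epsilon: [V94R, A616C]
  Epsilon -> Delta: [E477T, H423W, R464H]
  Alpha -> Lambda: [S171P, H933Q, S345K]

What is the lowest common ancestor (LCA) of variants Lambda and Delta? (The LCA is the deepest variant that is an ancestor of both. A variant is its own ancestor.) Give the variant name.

Answer: Alpha

Derivation:
Path from root to Lambda: Alpha -> Lambda
  ancestors of Lambda: {Alpha, Lambda}
Path from root to Delta: Alpha -> Mu -> Epsilon -> Delta
  ancestors of Delta: {Alpha, Mu, Epsilon, Delta}
Common ancestors: {Alpha}
Walk up from Delta: Delta (not in ancestors of Lambda), Epsilon (not in ancestors of Lambda), Mu (not in ancestors of Lambda), Alpha (in ancestors of Lambda)
Deepest common ancestor (LCA) = Alpha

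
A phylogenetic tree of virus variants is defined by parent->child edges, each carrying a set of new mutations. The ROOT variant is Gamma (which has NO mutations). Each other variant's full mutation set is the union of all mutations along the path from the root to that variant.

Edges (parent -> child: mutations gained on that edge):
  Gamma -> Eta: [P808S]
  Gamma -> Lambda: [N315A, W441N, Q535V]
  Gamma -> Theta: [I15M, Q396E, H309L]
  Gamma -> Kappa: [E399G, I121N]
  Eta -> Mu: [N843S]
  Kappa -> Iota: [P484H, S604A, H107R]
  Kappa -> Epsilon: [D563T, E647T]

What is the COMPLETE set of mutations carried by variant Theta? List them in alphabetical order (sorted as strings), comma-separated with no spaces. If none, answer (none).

Answer: H309L,I15M,Q396E

Derivation:
At Gamma: gained [] -> total []
At Theta: gained ['I15M', 'Q396E', 'H309L'] -> total ['H309L', 'I15M', 'Q396E']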